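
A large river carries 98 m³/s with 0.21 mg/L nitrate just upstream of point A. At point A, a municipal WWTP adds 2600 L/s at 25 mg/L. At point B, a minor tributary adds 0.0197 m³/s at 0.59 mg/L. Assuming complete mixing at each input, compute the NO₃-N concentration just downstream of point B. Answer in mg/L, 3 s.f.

2600 L/s = 2.6 m³/s.
After input A: C = (98·0.21 + 2.6·25) / 100.6 = 0.8507 mg/L.
After input B: C = (100.6·0.8507 + 0.0197·0.59) / 100.6 = 0.8506 mg/L.

0.851 mg/L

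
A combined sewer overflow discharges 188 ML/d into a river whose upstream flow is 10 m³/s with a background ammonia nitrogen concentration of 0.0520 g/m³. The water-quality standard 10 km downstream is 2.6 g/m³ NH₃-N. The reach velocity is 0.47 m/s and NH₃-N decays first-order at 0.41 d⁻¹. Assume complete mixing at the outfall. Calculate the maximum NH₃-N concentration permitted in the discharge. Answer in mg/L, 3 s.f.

15.9 mg/L

188 ML/d = 2.176 m³/s.
Travel time to the compliance point: t = 1e+04/0.47 = 2.128e+04 s = 0.2463 d; decay factor exp(−0.41·0.2463) = 0.904.
So the concentration just after mixing may be at most 2.6/0.904 = 2.876 mg/L.
Mass balance: 2.876·12.18 = 2.176·Cₑ + 10·0.052.
Cₑ = (35.02 − 0.52) / 2.176 = 15.86 mg/L.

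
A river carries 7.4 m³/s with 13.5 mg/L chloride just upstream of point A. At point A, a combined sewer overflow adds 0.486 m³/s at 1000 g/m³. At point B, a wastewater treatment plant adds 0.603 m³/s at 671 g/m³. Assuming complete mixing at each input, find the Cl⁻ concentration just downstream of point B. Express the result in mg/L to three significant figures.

After input A: C = (7.4·13.5 + 0.486·1000) / 7.886 = 74.3 mg/L.
After input B: C = (7.886·74.3 + 0.603·671) / 8.489 = 116.7 mg/L.

117 mg/L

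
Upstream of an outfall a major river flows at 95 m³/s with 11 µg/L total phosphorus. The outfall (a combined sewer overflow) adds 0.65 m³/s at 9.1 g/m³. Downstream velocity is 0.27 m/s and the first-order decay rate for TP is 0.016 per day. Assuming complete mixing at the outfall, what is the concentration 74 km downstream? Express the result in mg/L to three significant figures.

0.0692 mg/L

11 µg/L = 0.011 mg/L.
After complete mixing, C₀ = (0.65·9.1 + 95·0.011) / 95.65 = 0.07277 mg/L.
Travel time t = 7.4e+04 m / 0.27 m/s = 2.741e+05 s = 3.172 d.
C = 0.07277·exp(−0.016·3.172) = 0.07277·0.9505 = 0.06916 mg/L.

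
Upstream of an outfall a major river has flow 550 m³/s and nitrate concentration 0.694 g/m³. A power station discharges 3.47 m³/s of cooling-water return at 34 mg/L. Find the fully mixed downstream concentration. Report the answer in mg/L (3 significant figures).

By mass balance at complete mixing, C = (3.47·34 + 550·0.694) / (3.47 + 550) = 499.7/553.5 = 0.9028 mg/L.

0.903 mg/L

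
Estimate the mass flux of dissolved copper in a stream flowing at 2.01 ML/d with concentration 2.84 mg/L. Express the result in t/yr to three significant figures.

2.08 t/yr

2.01 ML/d = 0.02326 m³/s.
Mass flux = Q·C = 0.02326 m³/s × 2.84 g/m³ = 0.06607 g/s.
= 0.06607 g/s × 31.56 = 2.085 t/yr.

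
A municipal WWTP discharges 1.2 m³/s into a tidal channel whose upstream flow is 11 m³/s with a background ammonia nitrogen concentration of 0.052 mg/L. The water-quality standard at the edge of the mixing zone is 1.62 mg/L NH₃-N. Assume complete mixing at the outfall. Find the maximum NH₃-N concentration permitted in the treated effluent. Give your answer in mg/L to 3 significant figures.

Mass balance: 1.62·12.2 = 1.2·Cₑ + 11·0.052.
Cₑ = (19.76 − 0.572) / 1.2 = 15.99 mg/L.

16.0 mg/L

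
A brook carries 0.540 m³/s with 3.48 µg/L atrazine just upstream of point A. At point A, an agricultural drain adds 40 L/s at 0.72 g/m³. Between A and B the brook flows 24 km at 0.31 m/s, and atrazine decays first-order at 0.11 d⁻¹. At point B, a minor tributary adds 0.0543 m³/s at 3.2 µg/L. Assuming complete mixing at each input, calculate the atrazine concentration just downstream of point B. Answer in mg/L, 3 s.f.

0.0441 mg/L

3.48 µg/L = 0.00348 mg/L.
40 L/s = 0.04 m³/s.
After input A: C = (0.54·0.00348 + 0.04·0.72) / 0.58 = 0.0529 mg/L.
Over the 24 km reach to input B (t = 7.742e+04 s = 0.8961 d), decay gives C = 0.0529·exp(−0.11·0.8961) = 0.04793 mg/L.
3.2 µg/L = 0.0032 mg/L.
After input B: C = (0.58·0.04793 + 0.0543·0.0032) / 0.6343 = 0.0441 mg/L.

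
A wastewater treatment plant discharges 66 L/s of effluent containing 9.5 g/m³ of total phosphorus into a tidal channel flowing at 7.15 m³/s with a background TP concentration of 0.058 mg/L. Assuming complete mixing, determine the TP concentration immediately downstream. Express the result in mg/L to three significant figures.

0.144 mg/L

66 L/s = 0.066 m³/s.
Flow-weighted mixing gives C = (0.066·9.5 + 7.15·0.058) / (0.066 + 7.15) = 1.042/7.216 = 0.1444 mg/L.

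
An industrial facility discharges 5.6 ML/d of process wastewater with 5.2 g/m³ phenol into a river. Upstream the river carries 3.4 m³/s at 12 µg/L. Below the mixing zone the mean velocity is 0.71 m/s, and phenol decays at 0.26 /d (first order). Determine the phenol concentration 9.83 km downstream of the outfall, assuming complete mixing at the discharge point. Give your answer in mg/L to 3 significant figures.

0.105 mg/L

5.6 ML/d = 0.06481 m³/s.
12 µg/L = 0.012 mg/L.
After complete mixing, C₀ = (0.06481·5.2 + 3.4·0.012) / 3.465 = 0.109 mg/L.
Travel time t = 9830 m / 0.71 m/s = 1.385e+04 s = 0.1602 d.
C = 0.109·exp(−0.26·0.1602) = 0.109·0.9592 = 0.1046 mg/L.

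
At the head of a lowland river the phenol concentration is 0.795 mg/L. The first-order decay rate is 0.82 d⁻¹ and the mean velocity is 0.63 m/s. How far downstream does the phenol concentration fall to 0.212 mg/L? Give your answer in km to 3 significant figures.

From C = C₀·e^(−kt), t = ln(C₀/C)/k = ln(0.795/0.212)/0.82 = 1.322/0.82 = 1.612 d.
Distance = v·t = 0.63 m/s × 1.393e+05 s = 8.774e+04 m = 87.74 km.

87.7 km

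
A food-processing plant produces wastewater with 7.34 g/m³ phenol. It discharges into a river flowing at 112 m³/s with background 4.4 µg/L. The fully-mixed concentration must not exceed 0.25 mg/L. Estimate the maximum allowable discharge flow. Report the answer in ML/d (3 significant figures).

335 ML/d

4.4 µg/L = 0.0044 mg/L.
Mass balance at complete mixing: C_std·(Q_w + Q_r) = Q_w·C_e + Q_r·C_b.
Rearranging, Q_w = Q_r·(C_std − C_b)/(C_e − C_std) = 112·(0.25 − 0.0044) / (7.34 − 0.25) = 3.88 m³/s.
= 335.2 ML/d.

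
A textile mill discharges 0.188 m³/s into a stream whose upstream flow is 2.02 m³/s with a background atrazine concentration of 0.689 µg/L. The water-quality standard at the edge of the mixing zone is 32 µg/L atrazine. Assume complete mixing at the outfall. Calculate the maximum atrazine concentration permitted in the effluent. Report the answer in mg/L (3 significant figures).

0.689 µg/L = 0.000689 mg/L.
32 µg/L = 0.032 mg/L.
Mass balance: 0.032·2.208 = 0.188·Cₑ + 2.02·0.000689.
Cₑ = (0.07066 − 0.001392) / 0.188 = 0.3684 mg/L.

0.368 mg/L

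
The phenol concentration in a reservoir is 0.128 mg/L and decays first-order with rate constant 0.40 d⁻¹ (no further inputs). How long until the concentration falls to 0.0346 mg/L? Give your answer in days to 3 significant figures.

t = ln(C₀/C)/k = ln(0.128/0.0346)/0.40 = 1.308/0.40 = 3.27 d.

3.27 d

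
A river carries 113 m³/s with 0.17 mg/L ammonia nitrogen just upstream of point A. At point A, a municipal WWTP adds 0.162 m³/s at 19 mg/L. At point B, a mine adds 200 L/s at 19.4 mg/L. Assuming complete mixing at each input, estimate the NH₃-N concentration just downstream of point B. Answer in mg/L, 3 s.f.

0.231 mg/L

After input A: C = (113·0.17 + 0.162·19) / 113.2 = 0.197 mg/L.
200 L/s = 0.2 m³/s.
After input B: C = (113.2·0.197 + 0.2·19.4) / 113.4 = 0.2308 mg/L.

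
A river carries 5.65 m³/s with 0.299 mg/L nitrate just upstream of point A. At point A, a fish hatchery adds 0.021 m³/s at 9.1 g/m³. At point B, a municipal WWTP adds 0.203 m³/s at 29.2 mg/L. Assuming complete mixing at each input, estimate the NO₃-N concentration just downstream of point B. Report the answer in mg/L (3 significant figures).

After input A: C = (5.65·0.299 + 0.021·9.1) / 5.671 = 0.3316 mg/L.
After input B: C = (5.671·0.3316 + 0.203·29.2) / 5.874 = 1.329 mg/L.

1.33 mg/L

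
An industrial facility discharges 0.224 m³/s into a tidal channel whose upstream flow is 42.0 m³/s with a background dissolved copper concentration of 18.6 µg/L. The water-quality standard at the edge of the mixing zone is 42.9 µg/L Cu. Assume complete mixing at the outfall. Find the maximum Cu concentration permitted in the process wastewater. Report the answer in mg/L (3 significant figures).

18.6 µg/L = 0.0186 mg/L.
42.9 µg/L = 0.0429 mg/L.
Mass balance: 0.0429·42.22 = 0.224·Cₑ + 42·0.0186.
Cₑ = (1.811 − 0.7812) / 0.224 = 4.599 mg/L.

4.60 mg/L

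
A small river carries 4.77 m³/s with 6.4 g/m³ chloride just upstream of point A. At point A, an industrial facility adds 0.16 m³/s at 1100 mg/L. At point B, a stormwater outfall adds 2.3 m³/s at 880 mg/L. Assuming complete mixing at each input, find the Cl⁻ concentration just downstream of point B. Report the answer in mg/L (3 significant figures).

309 mg/L

After input A: C = (4.77·6.4 + 0.16·1100) / 4.93 = 41.89 mg/L.
After input B: C = (4.93·41.89 + 2.3·880) / 7.23 = 308.5 mg/L.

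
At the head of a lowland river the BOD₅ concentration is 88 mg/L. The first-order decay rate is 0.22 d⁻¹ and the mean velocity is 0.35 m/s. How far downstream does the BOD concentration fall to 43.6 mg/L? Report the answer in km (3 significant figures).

From C = C₀·e^(−kt), t = ln(C₀/C)/k = ln(88/43.6)/0.22 = 0.7023/0.22 = 3.192 d.
Distance = v·t = 0.35 m/s × 2.758e+05 s = 9.653e+04 m = 96.53 km.

96.5 km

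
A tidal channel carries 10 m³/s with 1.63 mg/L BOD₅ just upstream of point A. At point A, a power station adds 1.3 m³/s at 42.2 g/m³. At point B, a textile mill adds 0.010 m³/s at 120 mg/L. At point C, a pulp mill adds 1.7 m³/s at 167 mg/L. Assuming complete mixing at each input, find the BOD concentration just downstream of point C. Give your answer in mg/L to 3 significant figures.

27.4 mg/L

After input A: C = (10·1.63 + 1.3·42.2) / 11.3 = 6.297 mg/L.
After input B: C = (11.3·6.297 + 0.01·120) / 11.31 = 6.398 mg/L.
After input C: C = (11.31·6.398 + 1.7·167) / 13.01 = 27.38 mg/L.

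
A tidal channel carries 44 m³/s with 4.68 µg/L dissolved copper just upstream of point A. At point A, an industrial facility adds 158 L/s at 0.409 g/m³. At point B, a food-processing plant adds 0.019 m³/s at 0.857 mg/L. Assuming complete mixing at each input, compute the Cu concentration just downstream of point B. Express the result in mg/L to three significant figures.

4.68 µg/L = 0.00468 mg/L.
158 L/s = 0.158 m³/s.
After input A: C = (44·0.00468 + 0.158·0.409) / 44.16 = 0.006127 mg/L.
After input B: C = (44.16·0.006127 + 0.019·0.857) / 44.18 = 0.006493 mg/L.

0.00649 mg/L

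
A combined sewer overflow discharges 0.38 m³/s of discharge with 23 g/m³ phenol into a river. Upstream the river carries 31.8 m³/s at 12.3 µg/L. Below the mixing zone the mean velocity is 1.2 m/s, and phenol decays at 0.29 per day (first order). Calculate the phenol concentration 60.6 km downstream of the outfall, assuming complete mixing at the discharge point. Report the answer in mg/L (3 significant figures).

12.3 µg/L = 0.0123 mg/L.
After complete mixing, C₀ = (0.38·23 + 31.8·0.0123) / 32.18 = 0.2838 mg/L.
Travel time t = 6.06e+04 m / 1.2 m/s = 5.05e+04 s = 0.5845 d.
C = 0.2838·exp(−0.29·0.5845) = 0.2838·0.8441 = 0.2395 mg/L.

0.240 mg/L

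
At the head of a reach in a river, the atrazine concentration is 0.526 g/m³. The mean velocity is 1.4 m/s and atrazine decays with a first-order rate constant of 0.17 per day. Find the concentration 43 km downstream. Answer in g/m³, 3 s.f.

0.495 g/m³

Travel time t = 43 km / 1.4 m/s = 4.3e+04/1.4 = 3.071e+04 s = 0.3555 d.
First-order decay: C = 0.526·exp(−0.17·0.3555) = 0.526·0.9414 = 0.4952 g/m³.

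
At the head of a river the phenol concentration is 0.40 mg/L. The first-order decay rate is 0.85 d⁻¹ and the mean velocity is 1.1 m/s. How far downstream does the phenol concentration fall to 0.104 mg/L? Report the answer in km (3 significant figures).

From C = C₀·e^(−kt), t = ln(C₀/C)/k = ln(0.40/0.104)/0.85 = 1.347/0.85 = 1.585 d.
Distance = v·t = 1.1 m/s × 1.369e+05 s = 1.506e+05 m = 150.6 km.

151 km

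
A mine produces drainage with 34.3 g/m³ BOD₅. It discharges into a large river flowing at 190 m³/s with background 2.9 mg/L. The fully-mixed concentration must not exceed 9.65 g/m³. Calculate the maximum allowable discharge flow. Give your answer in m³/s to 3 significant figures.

Mass balance at complete mixing: C_std·(Q_w + Q_r) = Q_w·C_e + Q_r·C_b.
Rearranging, Q_w = Q_r·(C_std − C_b)/(C_e − C_std) = 190·(9.65 − 2.9) / (34.3 − 9.65) = 52.03 m³/s.

52.0 m³/s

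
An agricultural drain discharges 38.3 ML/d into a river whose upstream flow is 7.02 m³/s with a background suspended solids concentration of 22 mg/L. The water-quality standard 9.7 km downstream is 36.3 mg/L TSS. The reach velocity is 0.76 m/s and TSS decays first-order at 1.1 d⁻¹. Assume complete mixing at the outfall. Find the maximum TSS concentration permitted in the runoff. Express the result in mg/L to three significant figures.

371 mg/L

38.3 ML/d = 0.4433 m³/s.
Travel time to the compliance point: t = 9700/0.76 = 1.276e+04 s = 0.1477 d; decay factor exp(−1.1·0.1477) = 0.85.
So the concentration just after mixing may be at most 36.3/0.85 = 42.7 mg/L.
Mass balance: 42.7·7.463 = 0.4433·Cₑ + 7.02·22.
Cₑ = (318.7 − 154.4) / 0.4433 = 370.6 mg/L.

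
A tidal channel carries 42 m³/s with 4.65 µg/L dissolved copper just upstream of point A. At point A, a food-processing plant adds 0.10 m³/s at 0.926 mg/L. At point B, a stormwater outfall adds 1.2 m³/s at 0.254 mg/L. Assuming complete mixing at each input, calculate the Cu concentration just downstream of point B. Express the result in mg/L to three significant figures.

0.0137 mg/L

4.65 µg/L = 0.00465 mg/L.
After input A: C = (42·0.00465 + 0.1·0.926) / 42.1 = 0.006838 mg/L.
After input B: C = (42.1·0.006838 + 1.2·0.254) / 43.3 = 0.01369 mg/L.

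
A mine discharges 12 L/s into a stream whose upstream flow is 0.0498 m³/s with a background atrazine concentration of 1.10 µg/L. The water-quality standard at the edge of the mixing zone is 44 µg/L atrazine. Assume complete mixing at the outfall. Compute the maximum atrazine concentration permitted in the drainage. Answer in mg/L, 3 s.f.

0.222 mg/L

12 L/s = 0.012 m³/s.
1.10 µg/L = 0.0011 mg/L.
44 µg/L = 0.044 mg/L.
Mass balance: 0.044·0.0618 = 0.012·Cₑ + 0.0498·0.0011.
Cₑ = (0.002719 − 5.478e-05) / 0.012 = 0.222 mg/L.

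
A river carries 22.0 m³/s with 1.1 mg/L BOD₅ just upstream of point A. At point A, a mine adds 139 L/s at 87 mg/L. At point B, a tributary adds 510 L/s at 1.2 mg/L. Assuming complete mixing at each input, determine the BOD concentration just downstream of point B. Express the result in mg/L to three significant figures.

1.63 mg/L

139 L/s = 0.139 m³/s.
After input A: C = (22·1.1 + 0.139·87) / 22.14 = 1.639 mg/L.
510 L/s = 0.51 m³/s.
After input B: C = (22.14·1.639 + 0.51·1.2) / 22.65 = 1.629 mg/L.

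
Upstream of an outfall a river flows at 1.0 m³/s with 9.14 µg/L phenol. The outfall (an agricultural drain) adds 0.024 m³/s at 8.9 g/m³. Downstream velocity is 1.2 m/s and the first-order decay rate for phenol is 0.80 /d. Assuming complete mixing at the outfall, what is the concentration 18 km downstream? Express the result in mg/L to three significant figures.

9.14 µg/L = 0.00914 mg/L.
After complete mixing, C₀ = (0.024·8.9 + 1·0.00914) / 1.024 = 0.2175 mg/L.
Travel time t = 1.8e+04 m / 1.2 m/s = 1.5e+04 s = 0.1736 d.
C = 0.2175·exp(−0.80·0.1736) = 0.2175·0.8703 = 0.1893 mg/L.

0.189 mg/L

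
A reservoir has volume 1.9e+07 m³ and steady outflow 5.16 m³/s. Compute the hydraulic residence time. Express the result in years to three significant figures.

Q = 5.16 m³/s × 3.156e+07 s/yr = 1.628e+08 m³/yr.
Hydraulic residence time τ = V/Q = 1.9e+07/1.628e+08 = 0.1167 yr.

0.117 yr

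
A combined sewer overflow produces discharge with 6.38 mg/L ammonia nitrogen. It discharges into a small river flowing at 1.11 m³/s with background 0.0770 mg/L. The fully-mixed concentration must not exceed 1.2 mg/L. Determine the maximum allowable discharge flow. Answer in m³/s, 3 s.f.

0.241 m³/s

Mass balance at complete mixing: C_std·(Q_w + Q_r) = Q_w·C_e + Q_r·C_b.
Rearranging, Q_w = Q_r·(C_std − C_b)/(C_e − C_std) = 1.11·(1.2 − 0.077) / (6.38 − 1.2) = 0.2406 m³/s.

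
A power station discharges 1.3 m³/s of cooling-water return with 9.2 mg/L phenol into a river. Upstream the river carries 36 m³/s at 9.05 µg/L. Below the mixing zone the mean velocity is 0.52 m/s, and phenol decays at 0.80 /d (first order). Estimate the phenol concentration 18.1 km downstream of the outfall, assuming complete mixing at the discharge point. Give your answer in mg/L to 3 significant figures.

0.239 mg/L

9.05 µg/L = 0.00905 mg/L.
After complete mixing, C₀ = (1.3·9.2 + 36·0.00905) / 37.3 = 0.3294 mg/L.
Travel time t = 1.81e+04 m / 0.52 m/s = 3.481e+04 s = 0.4029 d.
C = 0.3294·exp(−0.80·0.4029) = 0.3294·0.7245 = 0.2386 mg/L.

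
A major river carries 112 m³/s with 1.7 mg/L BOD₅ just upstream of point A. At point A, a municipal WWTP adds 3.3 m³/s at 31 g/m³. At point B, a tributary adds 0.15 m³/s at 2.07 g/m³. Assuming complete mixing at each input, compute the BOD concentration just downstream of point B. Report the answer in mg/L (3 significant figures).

After input A: C = (112·1.7 + 3.3·31) / 115.3 = 2.539 mg/L.
After input B: C = (115.3·2.539 + 0.15·2.07) / 115.5 = 2.538 mg/L.

2.54 mg/L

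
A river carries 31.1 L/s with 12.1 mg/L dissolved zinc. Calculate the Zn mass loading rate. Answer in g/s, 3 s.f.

31.1 L/s = 0.0311 m³/s.
Mass flux = Q·C = 0.0311 m³/s × 12.1 g/m³ = 0.3763 g/s.

0.376 g/s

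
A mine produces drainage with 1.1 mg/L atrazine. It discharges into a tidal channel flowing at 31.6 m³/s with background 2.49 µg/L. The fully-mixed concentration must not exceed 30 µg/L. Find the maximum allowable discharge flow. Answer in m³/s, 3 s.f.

2.49 µg/L = 0.00249 mg/L.
30 µg/L = 0.03 mg/L.
Mass balance at complete mixing: C_std·(Q_w + Q_r) = Q_w·C_e + Q_r·C_b.
Rearranging, Q_w = Q_r·(C_std − C_b)/(C_e − C_std) = 31.6·(0.03 − 0.00249) / (1.1 − 0.03) = 0.8124 m³/s.

0.812 m³/s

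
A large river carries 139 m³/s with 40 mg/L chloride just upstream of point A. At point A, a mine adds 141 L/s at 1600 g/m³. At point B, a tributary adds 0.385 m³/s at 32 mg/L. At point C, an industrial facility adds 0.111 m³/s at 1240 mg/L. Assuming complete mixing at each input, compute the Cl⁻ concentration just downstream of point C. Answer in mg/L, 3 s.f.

42.5 mg/L

141 L/s = 0.141 m³/s.
After input A: C = (139·40 + 0.141·1600) / 139.1 = 41.58 mg/L.
After input B: C = (139.1·41.58 + 0.385·32) / 139.5 = 41.55 mg/L.
After input C: C = (139.5·41.55 + 0.111·1240) / 139.6 = 42.51 mg/L.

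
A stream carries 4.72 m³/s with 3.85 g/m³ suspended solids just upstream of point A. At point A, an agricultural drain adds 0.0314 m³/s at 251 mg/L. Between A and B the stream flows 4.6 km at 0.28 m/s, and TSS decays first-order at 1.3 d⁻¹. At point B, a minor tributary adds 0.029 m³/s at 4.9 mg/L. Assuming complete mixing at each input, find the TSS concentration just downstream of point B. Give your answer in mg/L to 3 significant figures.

4.29 mg/L

After input A: C = (4.72·3.85 + 0.0314·251) / 4.751 = 5.483 mg/L.
Over the 4.6 km reach to input B (t = 1.643e+04 s = 0.1901 d), decay gives C = 5.483·exp(−1.3·0.1901) = 4.282 mg/L.
After input B: C = (4.751·4.282 + 0.029·4.9) / 4.78 = 4.286 mg/L.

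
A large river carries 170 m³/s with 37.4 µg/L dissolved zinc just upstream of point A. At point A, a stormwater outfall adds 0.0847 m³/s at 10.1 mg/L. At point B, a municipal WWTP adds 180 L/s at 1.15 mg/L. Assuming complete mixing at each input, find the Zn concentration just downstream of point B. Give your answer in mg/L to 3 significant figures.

0.0436 mg/L

37.4 µg/L = 0.0374 mg/L.
After input A: C = (170·0.0374 + 0.0847·10.1) / 170.1 = 0.04241 mg/L.
180 L/s = 0.18 m³/s.
After input B: C = (170.1·0.04241 + 0.18·1.15) / 170.3 = 0.04358 mg/L.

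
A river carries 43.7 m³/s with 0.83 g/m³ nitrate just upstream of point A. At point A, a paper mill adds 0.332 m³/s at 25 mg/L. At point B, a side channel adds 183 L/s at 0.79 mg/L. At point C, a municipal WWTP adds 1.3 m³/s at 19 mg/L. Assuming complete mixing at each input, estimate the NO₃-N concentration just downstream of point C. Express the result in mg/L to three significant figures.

1.53 mg/L

After input A: C = (43.7·0.83 + 0.332·25) / 44.03 = 1.012 mg/L.
183 L/s = 0.183 m³/s.
After input B: C = (44.03·1.012 + 0.183·0.79) / 44.22 = 1.011 mg/L.
After input C: C = (44.22·1.011 + 1.3·19) / 45.52 = 1.525 mg/L.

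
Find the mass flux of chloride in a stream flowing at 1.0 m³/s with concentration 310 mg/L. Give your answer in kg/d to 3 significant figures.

26800 kg/d

Mass flux = Q·C = 1 m³/s × 310 g/m³ = 310 g/s.
= 310 g/s × 86.4 = 2.678e+04 kg/d.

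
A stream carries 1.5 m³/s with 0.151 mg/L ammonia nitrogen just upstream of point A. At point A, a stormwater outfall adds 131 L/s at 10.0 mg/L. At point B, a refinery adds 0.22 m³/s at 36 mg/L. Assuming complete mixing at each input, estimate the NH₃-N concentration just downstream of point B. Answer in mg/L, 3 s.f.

5.11 mg/L

131 L/s = 0.131 m³/s.
After input A: C = (1.5·0.151 + 0.131·10) / 1.631 = 0.9421 mg/L.
After input B: C = (1.631·0.9421 + 0.22·36) / 1.851 = 5.109 mg/L.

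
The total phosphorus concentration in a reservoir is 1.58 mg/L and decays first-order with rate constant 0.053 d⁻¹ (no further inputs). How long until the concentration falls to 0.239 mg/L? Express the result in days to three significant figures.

35.6 d

t = ln(C₀/C)/k = ln(1.58/0.239)/0.053 = 1.889/0.053 = 35.64 d.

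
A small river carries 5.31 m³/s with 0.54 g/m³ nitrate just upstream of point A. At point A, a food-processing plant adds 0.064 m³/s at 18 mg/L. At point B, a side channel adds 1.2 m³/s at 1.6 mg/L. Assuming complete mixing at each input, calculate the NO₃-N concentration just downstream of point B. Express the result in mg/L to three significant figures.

After input A: C = (5.31·0.54 + 0.064·18) / 5.374 = 0.7479 mg/L.
After input B: C = (5.374·0.7479 + 1.2·1.6) / 6.574 = 0.9035 mg/L.

0.903 mg/L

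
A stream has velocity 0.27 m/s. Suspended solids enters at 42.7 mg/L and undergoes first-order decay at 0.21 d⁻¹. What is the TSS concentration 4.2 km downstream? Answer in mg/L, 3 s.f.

41.1 mg/L

Travel time t = 4.2 km / 0.27 m/s = 4200/0.27 = 1.556e+04 s = 0.18 d.
First-order decay: C = 42.7·exp(−0.21·0.18) = 42.7·0.9629 = 41.12 mg/L.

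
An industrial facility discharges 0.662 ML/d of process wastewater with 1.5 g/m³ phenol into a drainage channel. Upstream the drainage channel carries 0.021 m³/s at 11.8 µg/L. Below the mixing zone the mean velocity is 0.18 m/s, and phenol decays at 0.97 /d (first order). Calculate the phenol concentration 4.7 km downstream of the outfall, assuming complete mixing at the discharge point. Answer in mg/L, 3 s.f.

0.306 mg/L

0.662 ML/d = 0.007662 m³/s.
11.8 µg/L = 0.0118 mg/L.
After complete mixing, C₀ = (0.007662·1.5 + 0.021·0.0118) / 0.02866 = 0.4096 mg/L.
Travel time t = 4700 m / 0.18 m/s = 2.611e+04 s = 0.3022 d.
C = 0.4096·exp(−0.97·0.3022) = 0.4096·0.7459 = 0.3055 mg/L.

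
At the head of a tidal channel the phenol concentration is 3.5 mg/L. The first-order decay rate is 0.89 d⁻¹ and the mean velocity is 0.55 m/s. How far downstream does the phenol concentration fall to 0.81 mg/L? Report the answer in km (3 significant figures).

78.1 km

From C = C₀·e^(−kt), t = ln(C₀/C)/k = ln(3.5/0.81)/0.89 = 1.463/0.89 = 1.644 d.
Distance = v·t = 0.55 m/s × 1.421e+05 s = 7.814e+04 m = 78.14 km.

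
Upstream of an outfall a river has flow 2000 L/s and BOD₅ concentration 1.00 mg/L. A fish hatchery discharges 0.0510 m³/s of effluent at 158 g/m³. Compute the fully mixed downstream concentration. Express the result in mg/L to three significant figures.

4.90 mg/L

2000 L/s = 2 m³/s.
By mass balance at complete mixing, C = (0.051·158 + 2·1) / (0.051 + 2) = 10.06/2.051 = 4.904 mg/L.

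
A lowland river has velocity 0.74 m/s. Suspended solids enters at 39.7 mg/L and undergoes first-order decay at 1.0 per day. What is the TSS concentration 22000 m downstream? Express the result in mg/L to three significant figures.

28.1 mg/L

Travel time t = 22000 m / 0.74 m/s = 2.2e+04/0.74 = 2.973e+04 s = 0.3441 d.
First-order decay: C = 39.7·exp(−1.0·0.3441) = 39.7·0.7089 = 28.14 mg/L.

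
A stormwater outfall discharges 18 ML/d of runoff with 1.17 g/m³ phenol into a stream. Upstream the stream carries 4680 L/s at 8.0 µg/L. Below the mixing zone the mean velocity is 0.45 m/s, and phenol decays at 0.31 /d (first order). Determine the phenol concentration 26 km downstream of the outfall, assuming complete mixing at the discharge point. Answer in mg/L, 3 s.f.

18 ML/d = 0.2083 m³/s.
4680 L/s = 4.68 m³/s.
8.0 µg/L = 0.008 mg/L.
After complete mixing, C₀ = (0.2083·1.17 + 4.68·0.008) / 4.888 = 0.05752 mg/L.
Travel time t = 2.6e+04 m / 0.45 m/s = 5.778e+04 s = 0.6687 d.
C = 0.05752·exp(−0.31·0.6687) = 0.05752·0.8128 = 0.04675 mg/L.

0.0468 mg/L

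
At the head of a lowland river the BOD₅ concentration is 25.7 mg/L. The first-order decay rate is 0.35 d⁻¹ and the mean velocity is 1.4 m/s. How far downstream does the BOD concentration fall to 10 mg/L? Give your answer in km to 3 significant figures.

326 km

From C = C₀·e^(−kt), t = ln(C₀/C)/k = ln(25.7/10)/0.35 = 0.9439/0.35 = 2.697 d.
Distance = v·t = 1.4 m/s × 2.33e+05 s = 3.262e+05 m = 326.2 km.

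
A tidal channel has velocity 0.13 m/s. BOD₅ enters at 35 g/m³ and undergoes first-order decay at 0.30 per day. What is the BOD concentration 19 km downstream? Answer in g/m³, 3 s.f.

Travel time t = 19 km / 0.13 m/s = 1.9e+04/0.13 = 1.462e+05 s = 1.692 d.
First-order decay: C = 35·exp(−0.30·1.692) = 35·0.602 = 21.07 g/m³.

21.1 g/m³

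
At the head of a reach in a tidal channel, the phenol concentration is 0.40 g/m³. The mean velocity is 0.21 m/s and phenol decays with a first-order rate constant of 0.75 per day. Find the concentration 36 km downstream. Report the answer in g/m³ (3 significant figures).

0.0903 g/m³

Travel time t = 36 km / 0.21 m/s = 3.6e+04/0.21 = 1.714e+05 s = 1.984 d.
First-order decay: C = 0.40·exp(−0.75·1.984) = 0.40·0.2258 = 0.09032 g/m³.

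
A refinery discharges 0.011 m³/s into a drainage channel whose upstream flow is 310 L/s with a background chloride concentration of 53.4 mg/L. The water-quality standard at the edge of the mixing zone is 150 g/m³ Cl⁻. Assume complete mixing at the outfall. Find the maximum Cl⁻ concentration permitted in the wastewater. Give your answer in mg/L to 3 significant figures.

310 L/s = 0.31 m³/s.
Mass balance: 150·0.321 = 0.011·Cₑ + 0.31·53.4.
Cₑ = (48.15 − 16.55) / 0.011 = 2872 mg/L.

2870 mg/L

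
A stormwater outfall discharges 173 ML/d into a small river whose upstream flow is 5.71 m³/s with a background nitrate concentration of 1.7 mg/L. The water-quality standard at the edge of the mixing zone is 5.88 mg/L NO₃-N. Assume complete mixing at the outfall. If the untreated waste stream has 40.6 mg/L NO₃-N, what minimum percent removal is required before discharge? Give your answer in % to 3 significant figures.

56.2 %

173 ML/d = 2.002 m³/s.
Mass balance: 5.88·7.712 = 2.002·Cₑ + 5.71·1.7.
Cₑ = (45.35 − 9.707) / 2.002 = 17.8 mg/L.
Required removal = 1 − 17.8/40.6 = 56.16 %.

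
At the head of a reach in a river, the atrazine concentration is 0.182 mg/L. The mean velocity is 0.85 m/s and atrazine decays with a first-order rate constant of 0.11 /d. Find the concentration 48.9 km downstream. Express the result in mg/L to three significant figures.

0.169 mg/L

Travel time t = 48.9 km / 0.85 m/s = 4.89e+04/0.85 = 5.753e+04 s = 0.6658 d.
First-order decay: C = 0.182·exp(−0.11·0.6658) = 0.182·0.9294 = 0.1691 mg/L.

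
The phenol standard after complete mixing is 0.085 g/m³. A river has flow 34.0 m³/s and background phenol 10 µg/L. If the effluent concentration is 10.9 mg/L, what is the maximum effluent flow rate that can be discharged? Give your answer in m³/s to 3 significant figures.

0.236 m³/s

10 µg/L = 0.01 mg/L.
Mass balance at complete mixing: C_std·(Q_w + Q_r) = Q_w·C_e + Q_r·C_b.
Rearranging, Q_w = Q_r·(C_std − C_b)/(C_e − C_std) = 34.0·(0.085 − 0.01) / (10.9 − 0.085) = 0.2358 m³/s.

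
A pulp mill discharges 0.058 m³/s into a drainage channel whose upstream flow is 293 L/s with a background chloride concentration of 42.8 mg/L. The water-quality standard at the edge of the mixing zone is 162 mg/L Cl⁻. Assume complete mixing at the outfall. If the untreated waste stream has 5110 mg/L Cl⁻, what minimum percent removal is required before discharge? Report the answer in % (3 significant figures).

85.0 %

293 L/s = 0.293 m³/s.
Mass balance: 162·0.351 = 0.058·Cₑ + 0.293·42.8.
Cₑ = (56.86 − 12.54) / 0.058 = 764.2 mg/L.
Required removal = 1 − 764.2/5110 = 85.05 %.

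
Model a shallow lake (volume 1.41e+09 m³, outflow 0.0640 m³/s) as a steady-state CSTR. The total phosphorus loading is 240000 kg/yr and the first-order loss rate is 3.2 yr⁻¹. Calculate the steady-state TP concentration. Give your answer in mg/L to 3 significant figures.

Outflow Q = 0.0640 m³/s × 3.156e+07 s/yr = 2.02e+06 m³/yr.
Steady-state CSTR mass balance: W = Q·C + k·V·C, so C = W/(Q + kV).
Q + kV = 2.02e+06 + 3.2·1.41e+09 = 4.514e+09 m³/yr.
C = 240000/4.514e+09 = 5.317e-05 kg/m³ = 0.05317 mg/L.

0.0532 mg/L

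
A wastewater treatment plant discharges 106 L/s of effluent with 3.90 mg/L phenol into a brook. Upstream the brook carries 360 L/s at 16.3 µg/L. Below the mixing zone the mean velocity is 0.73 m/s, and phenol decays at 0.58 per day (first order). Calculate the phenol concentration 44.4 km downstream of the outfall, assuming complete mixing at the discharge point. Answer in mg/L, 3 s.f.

0.598 mg/L

106 L/s = 0.106 m³/s.
360 L/s = 0.36 m³/s.
16.3 µg/L = 0.0163 mg/L.
After complete mixing, C₀ = (0.106·3.9 + 0.36·0.0163) / 0.466 = 0.8997 mg/L.
Travel time t = 4.44e+04 m / 0.73 m/s = 6.082e+04 s = 0.704 d.
C = 0.8997·exp(−0.58·0.704) = 0.8997·0.6648 = 0.5981 mg/L.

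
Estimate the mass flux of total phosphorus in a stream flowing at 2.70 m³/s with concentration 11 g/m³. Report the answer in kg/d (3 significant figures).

2570 kg/d

Mass flux = Q·C = 2.7 m³/s × 11 g/m³ = 29.7 g/s.
= 29.7 g/s × 86.4 = 2566 kg/d.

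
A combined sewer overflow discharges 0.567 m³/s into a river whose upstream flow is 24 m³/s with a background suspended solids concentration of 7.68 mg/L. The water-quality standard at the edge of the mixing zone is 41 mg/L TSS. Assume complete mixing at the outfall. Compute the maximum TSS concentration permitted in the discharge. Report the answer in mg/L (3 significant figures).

1450 mg/L

Mass balance: 41·24.57 = 0.567·Cₑ + 24·7.68.
Cₑ = (1007 − 184.3) / 0.567 = 1451 mg/L.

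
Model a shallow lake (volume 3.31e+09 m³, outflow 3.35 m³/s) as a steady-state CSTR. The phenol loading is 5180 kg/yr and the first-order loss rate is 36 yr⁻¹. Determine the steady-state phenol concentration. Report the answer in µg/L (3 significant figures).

Outflow Q = 3.35 m³/s × 3.156e+07 s/yr = 1.057e+08 m³/yr.
Steady-state CSTR mass balance: W = Q·C + k·V·C, so C = W/(Q + kV).
Q + kV = 1.057e+08 + 36·3.31e+09 = 1.193e+11 m³/yr.
C = 5180/1.193e+11 = 4.343e-08 kg/m³ = 4.343e-05 mg/L = 0.04343 µg/L.

0.0434 µg/L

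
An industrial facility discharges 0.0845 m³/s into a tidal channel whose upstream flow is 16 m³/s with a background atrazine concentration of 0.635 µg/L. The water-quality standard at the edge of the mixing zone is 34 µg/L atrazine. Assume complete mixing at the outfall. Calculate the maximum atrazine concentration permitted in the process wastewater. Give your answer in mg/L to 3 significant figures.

0.635 µg/L = 0.000635 mg/L.
34 µg/L = 0.034 mg/L.
Mass balance: 0.034·16.08 = 0.0845·Cₑ + 16·0.000635.
Cₑ = (0.5469 − 0.01016) / 0.0845 = 6.352 mg/L.

6.35 mg/L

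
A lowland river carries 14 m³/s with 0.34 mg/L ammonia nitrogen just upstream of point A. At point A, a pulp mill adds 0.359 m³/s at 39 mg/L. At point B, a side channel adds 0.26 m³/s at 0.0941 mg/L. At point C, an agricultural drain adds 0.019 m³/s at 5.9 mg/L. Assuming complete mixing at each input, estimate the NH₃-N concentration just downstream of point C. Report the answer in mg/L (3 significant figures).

After input A: C = (14·0.34 + 0.359·39) / 14.36 = 1.307 mg/L.
After input B: C = (14.36·1.307 + 0.26·0.0941) / 14.62 = 1.285 mg/L.
After input C: C = (14.62·1.285 + 0.019·5.9) / 14.64 = 1.291 mg/L.

1.29 mg/L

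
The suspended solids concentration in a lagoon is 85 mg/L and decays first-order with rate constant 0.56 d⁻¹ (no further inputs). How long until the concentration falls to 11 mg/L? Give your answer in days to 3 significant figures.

3.65 d

t = ln(C₀/C)/k = ln(85/11)/0.56 = 2.045/0.56 = 3.651 d.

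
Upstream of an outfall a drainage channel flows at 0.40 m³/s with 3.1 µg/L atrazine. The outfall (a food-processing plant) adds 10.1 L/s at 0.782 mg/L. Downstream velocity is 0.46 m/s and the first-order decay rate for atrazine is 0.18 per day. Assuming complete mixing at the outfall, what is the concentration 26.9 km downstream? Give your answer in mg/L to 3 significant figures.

0.0197 mg/L

10.1 L/s = 0.0101 m³/s.
3.1 µg/L = 0.0031 mg/L.
After complete mixing, C₀ = (0.0101·0.782 + 0.4·0.0031) / 0.4101 = 0.02228 mg/L.
Travel time t = 2.69e+04 m / 0.46 m/s = 5.848e+04 s = 0.6768 d.
C = 0.02228·exp(−0.18·0.6768) = 0.02228·0.8853 = 0.01973 mg/L.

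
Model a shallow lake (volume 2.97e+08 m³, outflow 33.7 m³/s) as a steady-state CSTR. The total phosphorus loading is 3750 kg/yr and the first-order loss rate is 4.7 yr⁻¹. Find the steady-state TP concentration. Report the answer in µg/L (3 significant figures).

1.52 µg/L

Outflow Q = 33.7 m³/s × 3.156e+07 s/yr = 1.063e+09 m³/yr.
Steady-state CSTR mass balance: W = Q·C + k·V·C, so C = W/(Q + kV).
Q + kV = 1.063e+09 + 4.7·2.97e+08 = 2.459e+09 m³/yr.
C = 3750/2.459e+09 = 1.525e-06 kg/m³ = 0.001525 mg/L = 1.525 µg/L.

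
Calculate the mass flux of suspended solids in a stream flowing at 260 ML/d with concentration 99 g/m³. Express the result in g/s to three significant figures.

298 g/s

260 ML/d = 3.009 m³/s.
Mass flux = Q·C = 3.009 m³/s × 99 g/m³ = 297.9 g/s.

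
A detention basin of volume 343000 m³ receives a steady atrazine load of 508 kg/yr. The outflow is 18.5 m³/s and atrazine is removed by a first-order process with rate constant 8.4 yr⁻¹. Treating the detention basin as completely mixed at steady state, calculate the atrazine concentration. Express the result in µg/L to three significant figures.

Outflow Q = 18.5 m³/s × 3.156e+07 s/yr = 5.838e+08 m³/yr.
Steady-state CSTR mass balance: W = Q·C + k·V·C, so C = W/(Q + kV).
Q + kV = 5.838e+08 + 8.4·343000 = 5.867e+08 m³/yr.
C = 508/5.867e+08 = 8.659e-07 kg/m³ = 0.0008659 mg/L = 0.8659 µg/L.

0.866 µg/L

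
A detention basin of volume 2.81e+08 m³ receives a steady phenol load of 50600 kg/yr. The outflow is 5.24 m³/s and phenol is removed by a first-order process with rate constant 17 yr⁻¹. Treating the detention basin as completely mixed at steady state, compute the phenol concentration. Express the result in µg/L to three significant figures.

10.2 µg/L

Outflow Q = 5.24 m³/s × 3.156e+07 s/yr = 1.654e+08 m³/yr.
Steady-state CSTR mass balance: W = Q·C + k·V·C, so C = W/(Q + kV).
Q + kV = 1.654e+08 + 17·2.81e+08 = 4.942e+09 m³/yr.
C = 50600/4.942e+09 = 1.024e-05 kg/m³ = 0.01024 mg/L = 10.24 µg/L.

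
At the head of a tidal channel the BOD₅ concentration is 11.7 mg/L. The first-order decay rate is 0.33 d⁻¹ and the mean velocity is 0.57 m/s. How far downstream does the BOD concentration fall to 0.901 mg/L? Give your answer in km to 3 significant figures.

From C = C₀·e^(−kt), t = ln(C₀/C)/k = ln(11.7/0.901)/0.33 = 2.564/0.33 = 7.769 d.
Distance = v·t = 0.57 m/s × 6.713e+05 s = 3.826e+05 m = 382.6 km.

383 km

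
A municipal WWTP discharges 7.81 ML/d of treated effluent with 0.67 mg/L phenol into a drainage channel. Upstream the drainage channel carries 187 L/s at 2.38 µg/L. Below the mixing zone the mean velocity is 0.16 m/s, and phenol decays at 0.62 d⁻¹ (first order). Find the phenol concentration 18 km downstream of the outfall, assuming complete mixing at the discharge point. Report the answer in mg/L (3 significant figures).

7.81 ML/d = 0.09039 m³/s.
187 L/s = 0.187 m³/s.
2.38 µg/L = 0.00238 mg/L.
After complete mixing, C₀ = (0.09039·0.67 + 0.187·0.00238) / 0.2774 = 0.2199 mg/L.
Travel time t = 1.8e+04 m / 0.16 m/s = 1.125e+05 s = 1.302 d.
C = 0.2199·exp(−0.62·1.302) = 0.2199·0.4461 = 0.09811 mg/L.

0.0981 mg/L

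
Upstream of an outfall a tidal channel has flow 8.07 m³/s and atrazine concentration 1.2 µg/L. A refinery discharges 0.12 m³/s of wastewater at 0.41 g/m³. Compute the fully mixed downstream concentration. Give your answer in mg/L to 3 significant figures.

1.2 µg/L = 0.0012 mg/L.
By mass balance at complete mixing, C = (0.12·0.41 + 8.07·0.0012) / (0.12 + 8.07) = 0.05888/8.19 = 0.00719 mg/L.

0.00719 mg/L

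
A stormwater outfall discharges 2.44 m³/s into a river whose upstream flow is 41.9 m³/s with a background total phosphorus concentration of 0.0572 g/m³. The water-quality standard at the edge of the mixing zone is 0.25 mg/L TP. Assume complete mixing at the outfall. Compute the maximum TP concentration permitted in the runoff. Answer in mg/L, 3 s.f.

Mass balance: 0.25·44.34 = 2.44·Cₑ + 41.9·0.0572.
Cₑ = (11.08 − 2.397) / 2.44 = 3.561 mg/L.

3.56 mg/L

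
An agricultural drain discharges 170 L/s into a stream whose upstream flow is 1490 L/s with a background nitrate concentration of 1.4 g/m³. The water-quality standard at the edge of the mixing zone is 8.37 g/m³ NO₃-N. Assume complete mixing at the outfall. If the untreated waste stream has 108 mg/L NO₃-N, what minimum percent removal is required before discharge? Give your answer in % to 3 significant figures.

35.7 %

170 L/s = 0.17 m³/s.
1490 L/s = 1.49 m³/s.
Mass balance: 8.37·1.66 = 0.17·Cₑ + 1.49·1.4.
Cₑ = (13.89 − 2.086) / 0.17 = 69.46 mg/L.
Required removal = 1 − 69.46/108 = 35.69 %.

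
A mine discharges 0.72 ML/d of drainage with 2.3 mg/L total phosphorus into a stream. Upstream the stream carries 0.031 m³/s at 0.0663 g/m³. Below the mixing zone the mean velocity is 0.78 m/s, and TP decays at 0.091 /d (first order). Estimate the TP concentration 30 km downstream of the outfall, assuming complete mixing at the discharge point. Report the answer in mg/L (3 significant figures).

0.518 mg/L

0.72 ML/d = 0.008333 m³/s.
After complete mixing, C₀ = (0.008333·2.3 + 0.031·0.0663) / 0.03933 = 0.5395 mg/L.
Travel time t = 3e+04 m / 0.78 m/s = 3.846e+04 s = 0.4452 d.
C = 0.5395·exp(−0.091·0.4452) = 0.5395·0.9603 = 0.5181 mg/L.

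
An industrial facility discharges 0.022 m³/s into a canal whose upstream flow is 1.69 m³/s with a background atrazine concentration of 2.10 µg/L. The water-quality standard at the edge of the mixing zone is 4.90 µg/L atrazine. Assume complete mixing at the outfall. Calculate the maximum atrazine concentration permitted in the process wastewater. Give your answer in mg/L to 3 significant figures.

0.220 mg/L

2.10 µg/L = 0.0021 mg/L.
4.90 µg/L = 0.0049 mg/L.
Mass balance: 0.0049·1.712 = 0.022·Cₑ + 1.69·0.0021.
Cₑ = (0.008389 − 0.003549) / 0.022 = 0.22 mg/L.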